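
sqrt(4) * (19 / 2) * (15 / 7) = 285 / 7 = 40.71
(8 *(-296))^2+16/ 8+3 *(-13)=5607387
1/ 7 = 0.14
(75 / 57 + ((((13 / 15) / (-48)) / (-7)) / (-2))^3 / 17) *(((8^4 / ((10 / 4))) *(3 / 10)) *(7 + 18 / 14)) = 12623172709189453 / 2355651112500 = 5358.68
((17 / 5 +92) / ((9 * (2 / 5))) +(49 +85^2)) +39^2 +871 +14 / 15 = 290803 / 30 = 9693.43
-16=-16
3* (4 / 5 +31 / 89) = 1533 / 445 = 3.44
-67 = -67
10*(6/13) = 60/13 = 4.62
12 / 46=6 / 23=0.26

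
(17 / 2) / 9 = 17 / 18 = 0.94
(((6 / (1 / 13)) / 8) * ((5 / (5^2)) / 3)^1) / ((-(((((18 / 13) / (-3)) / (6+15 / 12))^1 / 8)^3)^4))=-107161690177271322370382001939373 / 10628820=-10082181293621617674434420.00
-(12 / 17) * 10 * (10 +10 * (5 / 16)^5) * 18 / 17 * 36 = -6389083575 / 2367488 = -2698.68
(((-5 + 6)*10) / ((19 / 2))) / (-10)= -2 / 19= -0.11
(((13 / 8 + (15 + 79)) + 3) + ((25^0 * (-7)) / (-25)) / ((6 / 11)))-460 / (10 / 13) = -299317 / 600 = -498.86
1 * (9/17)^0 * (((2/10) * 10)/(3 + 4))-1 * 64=-446/7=-63.71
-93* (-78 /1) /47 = 7254 /47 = 154.34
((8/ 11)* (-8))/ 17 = -64/ 187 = -0.34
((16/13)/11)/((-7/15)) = -0.24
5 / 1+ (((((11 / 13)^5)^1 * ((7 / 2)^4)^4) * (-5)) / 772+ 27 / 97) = -2595805782083076881063 / 1822156718866432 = -1424578.77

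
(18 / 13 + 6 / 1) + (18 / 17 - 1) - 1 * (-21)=6286 / 221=28.44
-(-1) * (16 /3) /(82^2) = 4 /5043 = 0.00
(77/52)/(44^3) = 7/402688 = 0.00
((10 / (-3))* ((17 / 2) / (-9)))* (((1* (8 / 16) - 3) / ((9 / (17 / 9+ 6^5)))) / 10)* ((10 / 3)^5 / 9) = -148752125000 / 4782969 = -31100.37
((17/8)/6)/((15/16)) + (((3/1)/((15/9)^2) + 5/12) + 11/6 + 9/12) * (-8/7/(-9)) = 1411/1575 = 0.90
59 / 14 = 4.21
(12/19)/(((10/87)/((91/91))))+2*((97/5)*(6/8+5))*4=17060/19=897.89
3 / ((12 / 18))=9 / 2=4.50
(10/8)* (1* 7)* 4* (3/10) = 21/2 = 10.50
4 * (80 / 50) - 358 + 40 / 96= -21071 / 60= -351.18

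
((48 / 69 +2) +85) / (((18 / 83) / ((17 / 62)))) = 2845987 / 25668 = 110.88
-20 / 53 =-0.38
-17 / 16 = -1.06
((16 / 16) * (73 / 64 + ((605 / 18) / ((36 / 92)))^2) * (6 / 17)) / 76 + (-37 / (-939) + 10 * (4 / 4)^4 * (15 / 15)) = 1253962723441 / 28301249664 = 44.31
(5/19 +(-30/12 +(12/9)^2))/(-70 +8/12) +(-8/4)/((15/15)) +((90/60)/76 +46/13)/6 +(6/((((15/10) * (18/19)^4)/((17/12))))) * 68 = 74203773539/155574432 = 476.97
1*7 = 7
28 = 28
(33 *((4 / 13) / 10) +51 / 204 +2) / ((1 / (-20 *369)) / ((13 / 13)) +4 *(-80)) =-313281 / 30700813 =-0.01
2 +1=3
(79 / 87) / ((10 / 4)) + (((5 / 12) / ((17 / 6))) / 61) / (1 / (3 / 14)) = 0.36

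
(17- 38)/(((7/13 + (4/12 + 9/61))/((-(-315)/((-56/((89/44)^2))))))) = 3561527151/7511680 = 474.13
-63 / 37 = -1.70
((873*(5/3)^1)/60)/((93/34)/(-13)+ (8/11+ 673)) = 235807/6549278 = 0.04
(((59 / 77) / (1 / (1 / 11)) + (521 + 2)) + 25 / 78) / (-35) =-6915659 / 462462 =-14.95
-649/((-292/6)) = 1947/146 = 13.34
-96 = -96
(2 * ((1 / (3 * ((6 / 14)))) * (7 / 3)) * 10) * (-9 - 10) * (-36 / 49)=1520 / 3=506.67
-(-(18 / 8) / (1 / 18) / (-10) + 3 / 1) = -141 / 20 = -7.05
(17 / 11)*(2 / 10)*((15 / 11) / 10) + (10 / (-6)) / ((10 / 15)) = -1487 / 605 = -2.46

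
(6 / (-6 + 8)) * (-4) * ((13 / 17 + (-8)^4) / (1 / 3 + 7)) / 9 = -139290 / 187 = -744.87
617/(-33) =-617/33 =-18.70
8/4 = 2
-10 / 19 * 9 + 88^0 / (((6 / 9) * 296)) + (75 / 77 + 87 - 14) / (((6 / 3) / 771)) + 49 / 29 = 716178594881 / 25116784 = 28513.94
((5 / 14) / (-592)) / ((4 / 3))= -15 / 33152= -0.00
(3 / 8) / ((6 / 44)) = 11 / 4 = 2.75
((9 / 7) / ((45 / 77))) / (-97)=-11 / 485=-0.02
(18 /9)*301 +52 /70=21096 /35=602.74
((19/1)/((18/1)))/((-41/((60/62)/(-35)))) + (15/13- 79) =-27011045/346983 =-77.85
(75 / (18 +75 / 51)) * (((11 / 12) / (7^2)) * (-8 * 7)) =-9350 / 2317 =-4.04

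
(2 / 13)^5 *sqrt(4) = 64 / 371293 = 0.00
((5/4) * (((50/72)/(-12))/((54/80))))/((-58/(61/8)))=0.01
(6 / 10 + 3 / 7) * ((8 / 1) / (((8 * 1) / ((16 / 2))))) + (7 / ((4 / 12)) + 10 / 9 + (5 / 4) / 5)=38543 / 1260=30.59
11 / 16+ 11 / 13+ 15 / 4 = 1099 / 208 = 5.28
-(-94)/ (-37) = -94/ 37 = -2.54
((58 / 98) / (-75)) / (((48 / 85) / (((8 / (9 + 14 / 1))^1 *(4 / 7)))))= -986 / 355005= -0.00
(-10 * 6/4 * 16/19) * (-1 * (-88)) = -21120/19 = -1111.58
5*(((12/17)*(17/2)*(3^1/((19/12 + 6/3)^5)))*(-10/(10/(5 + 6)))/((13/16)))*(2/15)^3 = -233570304/47777743975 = -0.00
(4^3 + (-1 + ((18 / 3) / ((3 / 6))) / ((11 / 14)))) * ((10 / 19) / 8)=4305 / 836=5.15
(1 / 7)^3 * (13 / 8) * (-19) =-247 / 2744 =-0.09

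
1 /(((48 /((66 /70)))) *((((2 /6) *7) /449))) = 3.78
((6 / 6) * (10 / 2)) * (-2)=-10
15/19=0.79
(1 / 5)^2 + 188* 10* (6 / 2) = 141001 / 25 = 5640.04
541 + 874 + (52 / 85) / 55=6615177 / 4675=1415.01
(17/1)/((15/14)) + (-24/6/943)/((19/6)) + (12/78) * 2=56505538/3493815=16.17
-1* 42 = -42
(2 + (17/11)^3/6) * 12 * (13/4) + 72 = 463169/2662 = 173.99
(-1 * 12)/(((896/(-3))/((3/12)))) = 9/896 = 0.01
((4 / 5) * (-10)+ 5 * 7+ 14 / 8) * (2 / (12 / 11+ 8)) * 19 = 4807 / 40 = 120.18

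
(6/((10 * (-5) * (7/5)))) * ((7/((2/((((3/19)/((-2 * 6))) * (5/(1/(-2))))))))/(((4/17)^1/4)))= -0.67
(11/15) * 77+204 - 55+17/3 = 211.13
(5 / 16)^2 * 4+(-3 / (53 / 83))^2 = 4038289 / 179776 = 22.46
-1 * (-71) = 71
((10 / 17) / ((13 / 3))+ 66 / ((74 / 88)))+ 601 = 5557271 / 8177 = 679.62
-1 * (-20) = 20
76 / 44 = 19 / 11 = 1.73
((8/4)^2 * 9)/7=36/7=5.14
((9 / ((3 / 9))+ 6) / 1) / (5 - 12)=-33 / 7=-4.71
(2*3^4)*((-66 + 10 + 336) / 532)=1620 / 19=85.26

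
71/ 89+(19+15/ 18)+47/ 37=432727/ 19758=21.90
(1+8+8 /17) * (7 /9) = 1127 /153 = 7.37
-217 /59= -3.68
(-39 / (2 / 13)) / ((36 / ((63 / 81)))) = -1183 / 216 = -5.48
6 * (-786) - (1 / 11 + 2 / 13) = -674423 / 143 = -4716.24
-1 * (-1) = 1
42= 42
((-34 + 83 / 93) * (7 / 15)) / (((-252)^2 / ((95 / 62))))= -58501 / 156927456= -0.00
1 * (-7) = -7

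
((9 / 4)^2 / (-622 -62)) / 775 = -9 / 942400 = -0.00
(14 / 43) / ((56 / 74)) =37 / 86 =0.43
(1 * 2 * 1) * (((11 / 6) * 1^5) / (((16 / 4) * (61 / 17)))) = 187 / 732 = 0.26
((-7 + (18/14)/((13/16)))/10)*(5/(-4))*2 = 493/364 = 1.35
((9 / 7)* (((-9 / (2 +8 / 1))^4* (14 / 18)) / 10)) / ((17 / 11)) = 72171 / 1700000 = 0.04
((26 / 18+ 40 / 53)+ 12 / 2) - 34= -12307 / 477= -25.80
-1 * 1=-1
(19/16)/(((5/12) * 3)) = 19/20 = 0.95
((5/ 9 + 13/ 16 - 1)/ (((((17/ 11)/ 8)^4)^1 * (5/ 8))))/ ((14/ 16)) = 12713541632/ 26309115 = 483.24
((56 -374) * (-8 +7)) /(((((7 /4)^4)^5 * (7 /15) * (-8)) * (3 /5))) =-1092639680102400 /558545864083284007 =-0.00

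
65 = 65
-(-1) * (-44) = -44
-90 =-90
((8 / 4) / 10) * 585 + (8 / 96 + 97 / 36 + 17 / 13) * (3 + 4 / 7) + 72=166741 / 819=203.59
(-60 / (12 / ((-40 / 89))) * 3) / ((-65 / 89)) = -120 / 13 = -9.23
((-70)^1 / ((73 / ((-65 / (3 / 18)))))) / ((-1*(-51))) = 9100 / 1241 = 7.33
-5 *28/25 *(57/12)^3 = -48013/80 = -600.16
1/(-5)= -1/5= -0.20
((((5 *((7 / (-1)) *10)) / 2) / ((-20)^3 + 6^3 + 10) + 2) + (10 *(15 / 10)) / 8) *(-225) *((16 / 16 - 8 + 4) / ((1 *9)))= 9089775 / 31096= 292.31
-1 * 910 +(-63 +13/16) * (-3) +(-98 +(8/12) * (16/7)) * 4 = -372739/336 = -1109.34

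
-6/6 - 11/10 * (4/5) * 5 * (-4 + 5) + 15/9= -56/15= -3.73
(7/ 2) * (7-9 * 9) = -259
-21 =-21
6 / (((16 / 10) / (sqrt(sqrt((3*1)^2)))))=15*sqrt(3) / 4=6.50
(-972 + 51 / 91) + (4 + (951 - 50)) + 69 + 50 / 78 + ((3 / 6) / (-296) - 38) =-5624273 / 161616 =-34.80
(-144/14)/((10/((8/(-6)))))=48/35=1.37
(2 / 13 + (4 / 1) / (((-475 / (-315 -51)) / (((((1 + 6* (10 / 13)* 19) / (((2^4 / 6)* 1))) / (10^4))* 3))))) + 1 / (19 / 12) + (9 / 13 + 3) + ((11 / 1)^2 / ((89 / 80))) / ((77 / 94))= 406261736261 / 2959250000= 137.29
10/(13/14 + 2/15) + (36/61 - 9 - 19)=-244756/13603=-17.99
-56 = -56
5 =5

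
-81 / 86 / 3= -27 / 86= -0.31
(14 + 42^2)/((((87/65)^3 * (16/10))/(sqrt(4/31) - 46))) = -28076286875/1317006 + 1220708125 * sqrt(31)/40827186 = -21151.80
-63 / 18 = -7 / 2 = -3.50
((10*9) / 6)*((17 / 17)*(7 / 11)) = 105 / 11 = 9.55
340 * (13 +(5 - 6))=4080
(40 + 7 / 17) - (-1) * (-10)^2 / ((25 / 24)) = 2319 / 17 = 136.41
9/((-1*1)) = -9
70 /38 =35 /19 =1.84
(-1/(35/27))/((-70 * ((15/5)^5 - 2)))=27/590450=0.00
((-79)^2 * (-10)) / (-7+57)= -6241 / 5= -1248.20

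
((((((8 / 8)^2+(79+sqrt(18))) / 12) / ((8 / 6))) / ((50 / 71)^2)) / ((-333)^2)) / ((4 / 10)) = 5041 * sqrt(2) / 591408000+5041 / 22177800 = 0.00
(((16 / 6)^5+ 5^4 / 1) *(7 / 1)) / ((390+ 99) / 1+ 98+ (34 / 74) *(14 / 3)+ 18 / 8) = 191290148 / 21268899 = 8.99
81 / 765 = 9 / 85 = 0.11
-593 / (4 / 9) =-5337 / 4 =-1334.25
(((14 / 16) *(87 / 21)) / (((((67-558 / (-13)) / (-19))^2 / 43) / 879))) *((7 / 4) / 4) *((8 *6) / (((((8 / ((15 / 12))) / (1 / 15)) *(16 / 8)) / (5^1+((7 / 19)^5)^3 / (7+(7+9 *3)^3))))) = 120914450099553000805561074807561 / 54012632443022141333148132944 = 2238.63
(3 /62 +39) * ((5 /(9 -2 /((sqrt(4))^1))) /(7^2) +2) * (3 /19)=5730507 /461776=12.41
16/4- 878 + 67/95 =-873.29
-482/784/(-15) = 0.04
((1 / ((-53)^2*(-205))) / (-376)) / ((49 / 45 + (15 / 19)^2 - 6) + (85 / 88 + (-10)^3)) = -35739 / 7763832336331529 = -0.00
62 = 62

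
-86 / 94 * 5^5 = -134375 / 47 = -2859.04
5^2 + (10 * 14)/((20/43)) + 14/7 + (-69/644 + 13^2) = 13913/28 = 496.89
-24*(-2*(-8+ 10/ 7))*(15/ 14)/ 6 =-2760/ 49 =-56.33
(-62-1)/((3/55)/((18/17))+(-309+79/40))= 16632/81041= 0.21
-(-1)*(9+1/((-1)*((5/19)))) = 26/5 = 5.20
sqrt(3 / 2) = sqrt(6) / 2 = 1.22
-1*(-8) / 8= 1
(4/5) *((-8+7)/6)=-2/15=-0.13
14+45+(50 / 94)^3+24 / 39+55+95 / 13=164762580 / 1349699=122.07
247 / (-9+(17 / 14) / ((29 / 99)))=-100282 / 1971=-50.88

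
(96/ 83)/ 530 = 48/ 21995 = 0.00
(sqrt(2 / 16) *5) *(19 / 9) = 95 *sqrt(2) / 36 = 3.73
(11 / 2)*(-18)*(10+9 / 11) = -1071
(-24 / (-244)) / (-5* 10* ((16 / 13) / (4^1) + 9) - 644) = -39 / 439871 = -0.00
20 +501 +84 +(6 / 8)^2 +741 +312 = 26537 / 16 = 1658.56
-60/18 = -10/3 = -3.33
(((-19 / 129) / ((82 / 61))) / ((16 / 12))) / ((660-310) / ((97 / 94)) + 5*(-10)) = -112423 / 395617200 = -0.00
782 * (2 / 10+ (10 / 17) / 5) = 1242 / 5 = 248.40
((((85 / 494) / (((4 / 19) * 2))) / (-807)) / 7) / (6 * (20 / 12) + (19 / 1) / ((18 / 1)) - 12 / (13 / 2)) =-51 / 6492584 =-0.00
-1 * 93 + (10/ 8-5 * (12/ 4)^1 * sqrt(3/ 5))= -367/ 4-3 * sqrt(15)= -103.37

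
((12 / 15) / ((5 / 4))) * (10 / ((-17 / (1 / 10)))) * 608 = -9728 / 425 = -22.89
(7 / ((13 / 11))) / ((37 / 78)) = 462 / 37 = 12.49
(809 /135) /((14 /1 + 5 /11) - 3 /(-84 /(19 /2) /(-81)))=-498344 /1083375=-0.46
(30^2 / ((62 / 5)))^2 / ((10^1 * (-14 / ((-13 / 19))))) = 3290625 / 127813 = 25.75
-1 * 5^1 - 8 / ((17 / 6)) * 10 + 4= -497 / 17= -29.24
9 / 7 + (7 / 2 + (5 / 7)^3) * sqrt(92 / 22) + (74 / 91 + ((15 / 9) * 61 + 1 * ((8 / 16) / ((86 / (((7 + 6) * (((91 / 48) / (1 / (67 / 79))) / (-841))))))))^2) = 241 * sqrt(506) / 686 + 283055143512050846848627 / 27379589661379178496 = 10346.08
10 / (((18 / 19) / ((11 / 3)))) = 1045 / 27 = 38.70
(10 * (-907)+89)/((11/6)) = -53886/11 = -4898.73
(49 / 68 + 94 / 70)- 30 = -66489 / 2380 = -27.94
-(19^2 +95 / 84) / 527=-30419 / 44268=-0.69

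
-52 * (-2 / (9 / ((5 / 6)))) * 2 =520 / 27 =19.26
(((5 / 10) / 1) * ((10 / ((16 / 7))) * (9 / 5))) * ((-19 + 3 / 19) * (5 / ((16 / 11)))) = -620235 / 2432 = -255.03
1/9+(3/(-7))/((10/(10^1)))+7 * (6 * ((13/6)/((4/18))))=51557/126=409.18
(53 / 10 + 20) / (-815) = -253 / 8150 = -0.03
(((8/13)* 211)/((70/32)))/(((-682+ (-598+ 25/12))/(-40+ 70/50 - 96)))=218116608/34887125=6.25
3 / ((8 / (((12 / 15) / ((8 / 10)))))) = 3 / 8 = 0.38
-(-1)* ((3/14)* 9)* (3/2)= 81/28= 2.89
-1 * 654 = -654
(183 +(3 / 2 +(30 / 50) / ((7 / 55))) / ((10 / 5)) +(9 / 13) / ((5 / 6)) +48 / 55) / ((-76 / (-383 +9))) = 63919473 / 69160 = 924.23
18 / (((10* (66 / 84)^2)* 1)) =1764 / 605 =2.92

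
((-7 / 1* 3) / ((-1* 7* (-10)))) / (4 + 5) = -1 / 30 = -0.03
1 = 1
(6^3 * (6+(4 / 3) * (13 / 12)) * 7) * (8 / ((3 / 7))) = 210112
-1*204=-204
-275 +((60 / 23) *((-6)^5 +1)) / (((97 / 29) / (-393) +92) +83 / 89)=-534677626775 / 1083943471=-493.27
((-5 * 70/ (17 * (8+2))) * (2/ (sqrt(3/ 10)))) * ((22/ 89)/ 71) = -1540 * sqrt(30)/ 322269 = -0.03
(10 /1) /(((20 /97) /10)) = 485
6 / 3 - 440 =-438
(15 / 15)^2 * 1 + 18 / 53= 71 / 53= 1.34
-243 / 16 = -15.19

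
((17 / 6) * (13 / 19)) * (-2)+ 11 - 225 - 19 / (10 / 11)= -136103 / 570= -238.78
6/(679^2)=6/461041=0.00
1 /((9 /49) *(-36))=-0.15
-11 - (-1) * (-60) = -71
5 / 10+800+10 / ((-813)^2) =1058211389 / 1321938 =800.50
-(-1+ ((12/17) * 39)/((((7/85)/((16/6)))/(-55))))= 343207/7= 49029.57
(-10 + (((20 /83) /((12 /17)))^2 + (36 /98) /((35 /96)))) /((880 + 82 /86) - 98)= -40582907521 /3579869848905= -0.01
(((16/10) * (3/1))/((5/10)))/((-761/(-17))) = 816/3805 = 0.21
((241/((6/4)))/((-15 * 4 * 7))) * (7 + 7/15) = -1928/675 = -2.86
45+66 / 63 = 967 / 21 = 46.05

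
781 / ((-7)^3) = -781 / 343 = -2.28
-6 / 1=-6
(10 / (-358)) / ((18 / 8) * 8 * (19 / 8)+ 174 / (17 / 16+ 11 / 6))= -0.00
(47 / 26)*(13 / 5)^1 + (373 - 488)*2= -2253 / 10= -225.30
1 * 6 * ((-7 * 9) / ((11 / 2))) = -756 / 11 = -68.73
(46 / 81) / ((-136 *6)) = -23 / 33048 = -0.00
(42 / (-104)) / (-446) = 21 / 23192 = 0.00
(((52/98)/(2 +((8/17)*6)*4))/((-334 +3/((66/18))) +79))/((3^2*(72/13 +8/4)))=-0.00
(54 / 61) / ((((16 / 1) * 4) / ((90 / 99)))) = 0.01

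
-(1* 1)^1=-1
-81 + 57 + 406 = 382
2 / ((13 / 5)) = 10 / 13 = 0.77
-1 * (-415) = 415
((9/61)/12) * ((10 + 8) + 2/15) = 68/305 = 0.22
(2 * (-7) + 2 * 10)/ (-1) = -6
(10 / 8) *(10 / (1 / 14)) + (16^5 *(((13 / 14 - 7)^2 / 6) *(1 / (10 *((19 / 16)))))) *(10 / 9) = 15156322175 / 25137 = 602948.73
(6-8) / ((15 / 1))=-2 / 15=-0.13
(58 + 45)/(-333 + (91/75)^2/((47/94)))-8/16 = -3015313/3713126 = -0.81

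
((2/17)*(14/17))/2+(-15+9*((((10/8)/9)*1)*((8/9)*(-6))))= -21.62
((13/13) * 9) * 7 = 63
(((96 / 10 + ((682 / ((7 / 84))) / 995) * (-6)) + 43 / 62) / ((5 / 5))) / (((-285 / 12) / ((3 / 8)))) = 7228317 / 11721100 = 0.62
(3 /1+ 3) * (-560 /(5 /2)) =-1344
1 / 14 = 0.07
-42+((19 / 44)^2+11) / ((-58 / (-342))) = 23.96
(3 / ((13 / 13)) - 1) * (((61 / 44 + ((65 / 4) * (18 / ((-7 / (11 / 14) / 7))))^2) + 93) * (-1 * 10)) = -2281577315 / 2156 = -1058245.51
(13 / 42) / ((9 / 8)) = 52 / 189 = 0.28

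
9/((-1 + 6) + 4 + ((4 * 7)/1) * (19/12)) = 27/160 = 0.17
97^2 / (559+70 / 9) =84681 / 5101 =16.60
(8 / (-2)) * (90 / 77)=-4.68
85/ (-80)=-17/ 16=-1.06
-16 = -16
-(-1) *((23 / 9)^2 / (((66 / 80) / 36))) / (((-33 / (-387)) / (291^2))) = 34244243680 / 121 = 283010278.35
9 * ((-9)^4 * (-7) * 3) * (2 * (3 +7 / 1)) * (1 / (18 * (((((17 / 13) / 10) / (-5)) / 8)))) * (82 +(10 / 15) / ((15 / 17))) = 592911446400 / 17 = 34877143905.88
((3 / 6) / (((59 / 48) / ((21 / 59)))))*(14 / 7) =1008 / 3481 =0.29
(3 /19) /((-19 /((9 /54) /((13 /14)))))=-7 /4693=-0.00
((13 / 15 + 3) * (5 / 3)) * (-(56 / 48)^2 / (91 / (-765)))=17255 / 234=73.74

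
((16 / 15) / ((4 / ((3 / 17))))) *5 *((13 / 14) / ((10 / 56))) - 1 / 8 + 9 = 6867 / 680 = 10.10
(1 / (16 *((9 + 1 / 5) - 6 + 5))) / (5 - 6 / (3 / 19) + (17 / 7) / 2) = -7 / 29192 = -0.00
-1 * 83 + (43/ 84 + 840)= 63631/ 84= 757.51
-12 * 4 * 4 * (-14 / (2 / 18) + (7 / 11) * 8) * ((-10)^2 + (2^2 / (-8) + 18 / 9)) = 25919040 / 11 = 2356276.36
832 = 832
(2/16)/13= 1/104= 0.01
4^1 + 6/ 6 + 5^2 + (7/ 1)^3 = 373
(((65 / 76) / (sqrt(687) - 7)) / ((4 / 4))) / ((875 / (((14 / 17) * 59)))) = 5369 / 10303700 + 767 * sqrt(687) / 10303700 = 0.00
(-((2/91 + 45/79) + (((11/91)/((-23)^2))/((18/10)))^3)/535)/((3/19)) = -72214816617088934002/10311476335426677865545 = -0.01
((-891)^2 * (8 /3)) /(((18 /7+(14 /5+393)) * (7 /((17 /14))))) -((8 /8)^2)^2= 89875579 /97601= 920.85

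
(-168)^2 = 28224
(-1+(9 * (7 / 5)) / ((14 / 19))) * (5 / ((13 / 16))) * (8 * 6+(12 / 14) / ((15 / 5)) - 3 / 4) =61226 / 13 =4709.69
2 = 2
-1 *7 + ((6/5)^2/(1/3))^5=14624921393/9765625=1497.59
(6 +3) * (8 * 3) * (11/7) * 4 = 9504/7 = 1357.71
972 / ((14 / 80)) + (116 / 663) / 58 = 25777454 / 4641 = 5554.29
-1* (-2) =2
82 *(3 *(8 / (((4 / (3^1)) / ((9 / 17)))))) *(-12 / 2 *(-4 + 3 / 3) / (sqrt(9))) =79704 / 17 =4688.47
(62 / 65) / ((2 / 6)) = 186 / 65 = 2.86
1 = 1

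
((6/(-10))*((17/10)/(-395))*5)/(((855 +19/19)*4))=0.00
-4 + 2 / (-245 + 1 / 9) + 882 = 967547 / 1102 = 877.99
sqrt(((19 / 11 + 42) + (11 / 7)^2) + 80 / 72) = sqrt(2524390) / 231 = 6.88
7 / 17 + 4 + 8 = 211 / 17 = 12.41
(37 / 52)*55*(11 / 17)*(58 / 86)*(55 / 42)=35704075 / 1596504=22.36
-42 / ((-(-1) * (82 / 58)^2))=-35322 / 1681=-21.01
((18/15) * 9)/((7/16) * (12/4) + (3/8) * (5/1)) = 288/85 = 3.39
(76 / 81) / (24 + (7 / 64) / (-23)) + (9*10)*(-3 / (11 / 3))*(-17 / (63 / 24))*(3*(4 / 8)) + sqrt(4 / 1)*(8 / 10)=3778589104 / 5270265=716.96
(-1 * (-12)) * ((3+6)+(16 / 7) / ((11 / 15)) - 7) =4728 / 77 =61.40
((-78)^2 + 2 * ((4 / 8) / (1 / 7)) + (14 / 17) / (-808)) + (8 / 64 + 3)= 83708887 / 13736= 6094.12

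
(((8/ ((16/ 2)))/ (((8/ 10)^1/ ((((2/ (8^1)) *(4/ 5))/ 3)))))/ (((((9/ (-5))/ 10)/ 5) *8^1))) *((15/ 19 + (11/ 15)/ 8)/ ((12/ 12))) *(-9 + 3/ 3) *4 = 50225/ 6156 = 8.16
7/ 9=0.78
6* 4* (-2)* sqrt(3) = -48* sqrt(3) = -83.14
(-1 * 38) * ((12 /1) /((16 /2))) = -57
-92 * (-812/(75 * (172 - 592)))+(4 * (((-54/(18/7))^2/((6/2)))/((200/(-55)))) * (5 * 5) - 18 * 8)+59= -9292211/2250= -4129.87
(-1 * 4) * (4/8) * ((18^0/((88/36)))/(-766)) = 9/8426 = 0.00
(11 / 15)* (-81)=-59.40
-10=-10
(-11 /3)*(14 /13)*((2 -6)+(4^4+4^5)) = -196504 /39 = -5038.56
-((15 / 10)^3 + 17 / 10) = -203 / 40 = -5.08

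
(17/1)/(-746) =-17/746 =-0.02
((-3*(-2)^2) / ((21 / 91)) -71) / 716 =-123 / 716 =-0.17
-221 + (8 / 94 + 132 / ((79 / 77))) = -342549 / 3713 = -92.26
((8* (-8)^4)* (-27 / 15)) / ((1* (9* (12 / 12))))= -32768 / 5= -6553.60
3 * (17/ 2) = 51/ 2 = 25.50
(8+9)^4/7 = 83521/7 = 11931.57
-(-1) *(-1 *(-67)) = 67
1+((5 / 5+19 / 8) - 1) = 27 / 8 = 3.38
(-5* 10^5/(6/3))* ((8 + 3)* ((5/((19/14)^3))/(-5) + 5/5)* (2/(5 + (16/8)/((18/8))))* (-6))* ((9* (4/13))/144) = 305538750000/4725851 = 64652.64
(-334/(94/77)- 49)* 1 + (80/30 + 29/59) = -2657401/8319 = -319.44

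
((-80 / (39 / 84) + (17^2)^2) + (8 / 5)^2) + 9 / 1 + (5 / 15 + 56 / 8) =81283396 / 975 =83367.59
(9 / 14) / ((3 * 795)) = 1 / 3710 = 0.00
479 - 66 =413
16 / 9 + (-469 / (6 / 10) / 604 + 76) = 415765 / 5436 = 76.48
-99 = -99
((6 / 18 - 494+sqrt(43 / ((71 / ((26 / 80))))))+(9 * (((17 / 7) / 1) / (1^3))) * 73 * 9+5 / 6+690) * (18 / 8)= 9 * sqrt(396890) / 5680+1834221 / 56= 32754.94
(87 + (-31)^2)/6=174.67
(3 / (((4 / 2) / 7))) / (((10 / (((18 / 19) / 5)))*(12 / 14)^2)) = 1029 / 3800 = 0.27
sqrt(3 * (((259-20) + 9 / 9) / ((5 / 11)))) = 12 * sqrt(11) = 39.80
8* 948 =7584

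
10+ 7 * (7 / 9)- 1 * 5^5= -27986 / 9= -3109.56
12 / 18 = 2 / 3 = 0.67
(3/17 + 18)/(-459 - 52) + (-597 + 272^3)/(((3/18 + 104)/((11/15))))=3845795803189/27146875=141666.24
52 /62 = 26 /31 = 0.84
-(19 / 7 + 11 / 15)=-362 / 105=-3.45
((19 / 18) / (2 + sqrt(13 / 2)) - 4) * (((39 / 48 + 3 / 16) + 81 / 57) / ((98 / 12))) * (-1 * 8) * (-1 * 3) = -26.81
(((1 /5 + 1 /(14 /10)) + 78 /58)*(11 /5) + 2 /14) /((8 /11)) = 71357 /10150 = 7.03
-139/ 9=-15.44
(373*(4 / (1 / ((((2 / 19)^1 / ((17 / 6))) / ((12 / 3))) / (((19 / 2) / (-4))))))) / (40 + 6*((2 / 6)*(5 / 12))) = -214848 / 1503565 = -0.14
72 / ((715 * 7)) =72 / 5005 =0.01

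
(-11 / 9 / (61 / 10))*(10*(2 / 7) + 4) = -1760 / 1281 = -1.37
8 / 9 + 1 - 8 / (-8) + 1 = 35 / 9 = 3.89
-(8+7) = -15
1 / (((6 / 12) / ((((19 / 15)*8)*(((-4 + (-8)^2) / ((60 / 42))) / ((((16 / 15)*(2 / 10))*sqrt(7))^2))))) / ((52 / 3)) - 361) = -92625 / 33437623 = -0.00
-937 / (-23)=937 / 23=40.74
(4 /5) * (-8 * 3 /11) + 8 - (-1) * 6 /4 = 853 /110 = 7.75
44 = 44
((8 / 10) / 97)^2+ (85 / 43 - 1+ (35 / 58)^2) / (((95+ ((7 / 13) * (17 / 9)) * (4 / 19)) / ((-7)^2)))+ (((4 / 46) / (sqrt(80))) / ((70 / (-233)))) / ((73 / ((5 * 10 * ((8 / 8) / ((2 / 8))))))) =4970278441459277 / 7201927805488700 - 466 * sqrt(5) / 11753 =0.60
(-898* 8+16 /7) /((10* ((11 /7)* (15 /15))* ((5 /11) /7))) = -175952 /25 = -7038.08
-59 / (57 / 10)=-590 / 57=-10.35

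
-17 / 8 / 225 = -17 / 1800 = -0.01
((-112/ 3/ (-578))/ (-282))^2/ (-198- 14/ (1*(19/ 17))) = -931/ 3736082252250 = -0.00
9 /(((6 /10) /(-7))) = -105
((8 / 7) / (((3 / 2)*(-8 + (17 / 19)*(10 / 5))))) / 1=-152 / 1239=-0.12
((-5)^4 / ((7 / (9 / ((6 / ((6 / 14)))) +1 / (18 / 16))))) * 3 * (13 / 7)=1568125 / 2058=761.97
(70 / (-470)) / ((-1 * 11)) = 0.01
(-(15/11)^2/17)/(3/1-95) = 225/189244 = 0.00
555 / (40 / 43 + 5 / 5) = 287.53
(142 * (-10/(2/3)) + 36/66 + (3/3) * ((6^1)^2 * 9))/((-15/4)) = 5296/11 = 481.45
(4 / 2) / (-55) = -2 / 55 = -0.04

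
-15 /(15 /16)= -16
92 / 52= 23 / 13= 1.77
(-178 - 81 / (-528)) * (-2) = 31301 / 88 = 355.69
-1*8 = -8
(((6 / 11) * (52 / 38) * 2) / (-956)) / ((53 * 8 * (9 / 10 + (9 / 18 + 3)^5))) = -1560 / 222855737137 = -0.00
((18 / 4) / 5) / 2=9 / 20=0.45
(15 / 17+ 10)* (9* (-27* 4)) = -179820 / 17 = -10577.65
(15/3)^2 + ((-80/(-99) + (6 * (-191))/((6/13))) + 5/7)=-1702339/693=-2456.48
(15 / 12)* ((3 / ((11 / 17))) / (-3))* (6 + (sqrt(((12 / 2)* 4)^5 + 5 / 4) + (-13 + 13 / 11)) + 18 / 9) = 1785 / 242 - 85* sqrt(31850501) / 88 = -5443.85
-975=-975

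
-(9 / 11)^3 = -729 / 1331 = -0.55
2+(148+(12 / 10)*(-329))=-1224 / 5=-244.80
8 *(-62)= -496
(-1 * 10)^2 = 100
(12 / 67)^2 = 144 / 4489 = 0.03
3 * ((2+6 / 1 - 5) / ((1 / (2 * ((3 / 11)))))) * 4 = 216 / 11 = 19.64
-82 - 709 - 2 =-793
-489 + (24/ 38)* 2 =-9267/ 19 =-487.74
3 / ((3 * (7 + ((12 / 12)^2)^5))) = 1 / 8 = 0.12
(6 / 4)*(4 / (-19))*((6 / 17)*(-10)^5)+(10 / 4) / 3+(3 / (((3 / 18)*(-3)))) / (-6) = 21603553 / 1938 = 11147.34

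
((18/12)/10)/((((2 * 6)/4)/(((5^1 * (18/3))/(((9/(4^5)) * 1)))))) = 512/3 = 170.67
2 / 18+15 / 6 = 47 / 18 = 2.61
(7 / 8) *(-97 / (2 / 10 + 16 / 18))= -4365 / 56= -77.95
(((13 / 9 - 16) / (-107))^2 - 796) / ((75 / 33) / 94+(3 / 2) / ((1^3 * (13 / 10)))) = -675.69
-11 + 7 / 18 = -191 / 18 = -10.61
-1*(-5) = 5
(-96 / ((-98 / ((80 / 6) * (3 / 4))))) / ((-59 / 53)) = -25440 / 2891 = -8.80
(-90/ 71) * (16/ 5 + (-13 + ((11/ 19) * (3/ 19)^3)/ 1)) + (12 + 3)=253708257/ 9252791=27.42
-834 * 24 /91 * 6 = -120096 /91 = -1319.74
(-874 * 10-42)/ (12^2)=-4391/ 72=-60.99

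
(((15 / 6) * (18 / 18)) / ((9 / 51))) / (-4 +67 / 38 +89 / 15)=8075 / 2107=3.83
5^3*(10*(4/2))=2500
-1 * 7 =-7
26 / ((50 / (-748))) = -9724 / 25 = -388.96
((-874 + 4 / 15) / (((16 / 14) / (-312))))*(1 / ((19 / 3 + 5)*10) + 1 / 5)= 42338933 / 850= 49810.51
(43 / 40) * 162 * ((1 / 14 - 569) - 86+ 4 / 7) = -31907763 / 280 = -113956.30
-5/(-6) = 5/6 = 0.83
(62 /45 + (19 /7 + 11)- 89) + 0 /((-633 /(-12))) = -23281 /315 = -73.91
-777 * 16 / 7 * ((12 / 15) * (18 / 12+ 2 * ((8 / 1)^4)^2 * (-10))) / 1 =2383706838624 / 5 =476741367724.80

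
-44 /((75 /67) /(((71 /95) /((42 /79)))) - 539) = 16535332 /202258567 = 0.08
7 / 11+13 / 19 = 1.32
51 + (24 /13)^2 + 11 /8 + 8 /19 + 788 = 21685921 /25688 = 844.20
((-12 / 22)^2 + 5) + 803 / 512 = 425355 / 61952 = 6.87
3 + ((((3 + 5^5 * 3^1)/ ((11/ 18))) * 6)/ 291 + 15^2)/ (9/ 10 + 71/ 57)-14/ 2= 324059546/ 1304941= 248.33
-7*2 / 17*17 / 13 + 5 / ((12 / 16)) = 218 / 39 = 5.59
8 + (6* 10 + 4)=72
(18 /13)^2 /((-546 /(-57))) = 3078 /15379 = 0.20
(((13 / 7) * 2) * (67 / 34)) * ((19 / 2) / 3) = 16549 / 714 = 23.18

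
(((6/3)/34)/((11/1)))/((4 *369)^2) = 1/407393712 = 0.00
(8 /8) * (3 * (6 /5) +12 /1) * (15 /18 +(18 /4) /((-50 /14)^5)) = 628866368 /48828125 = 12.88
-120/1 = -120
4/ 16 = 1/ 4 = 0.25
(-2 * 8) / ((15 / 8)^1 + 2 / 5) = -640 / 91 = -7.03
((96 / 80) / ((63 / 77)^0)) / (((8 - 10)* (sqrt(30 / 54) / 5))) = -9* sqrt(5) / 5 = -4.02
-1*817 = -817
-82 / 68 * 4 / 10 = -41 / 85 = -0.48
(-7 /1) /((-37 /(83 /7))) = 83 /37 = 2.24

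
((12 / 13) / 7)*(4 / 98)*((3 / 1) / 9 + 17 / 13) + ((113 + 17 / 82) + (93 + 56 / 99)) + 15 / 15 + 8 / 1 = 101541762131 / 470576106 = 215.78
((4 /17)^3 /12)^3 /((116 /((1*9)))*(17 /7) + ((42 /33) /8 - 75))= -0.00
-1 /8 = -0.12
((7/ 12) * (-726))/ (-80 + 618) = -847/ 1076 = -0.79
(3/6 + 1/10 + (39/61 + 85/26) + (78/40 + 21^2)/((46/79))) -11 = 550253889/729560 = 754.23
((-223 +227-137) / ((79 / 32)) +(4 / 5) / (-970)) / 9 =-10320958 / 1724175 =-5.99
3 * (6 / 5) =18 / 5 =3.60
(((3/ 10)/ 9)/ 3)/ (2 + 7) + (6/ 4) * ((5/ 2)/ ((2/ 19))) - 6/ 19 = 2173711/ 61560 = 35.31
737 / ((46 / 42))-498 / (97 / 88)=493317 / 2231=221.12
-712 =-712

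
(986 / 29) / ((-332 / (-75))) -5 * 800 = -662725 / 166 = -3992.32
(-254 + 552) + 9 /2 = 605 /2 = 302.50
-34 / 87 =-0.39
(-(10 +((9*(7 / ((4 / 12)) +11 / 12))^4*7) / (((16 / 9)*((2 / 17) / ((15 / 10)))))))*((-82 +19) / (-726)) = -26147973321031233 / 3964928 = -6594816682.93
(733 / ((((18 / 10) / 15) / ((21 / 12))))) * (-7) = -897925 / 12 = -74827.08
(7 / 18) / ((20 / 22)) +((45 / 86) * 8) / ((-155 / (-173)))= 1223681 / 239940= 5.10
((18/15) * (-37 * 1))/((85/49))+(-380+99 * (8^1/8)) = -130303/425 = -306.60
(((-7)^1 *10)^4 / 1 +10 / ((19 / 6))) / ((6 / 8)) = 1824760240 / 57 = 32013337.54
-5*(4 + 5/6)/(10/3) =-29/4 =-7.25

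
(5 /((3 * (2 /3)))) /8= 5 /16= 0.31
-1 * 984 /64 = -123 /8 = -15.38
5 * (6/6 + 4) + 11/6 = 161/6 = 26.83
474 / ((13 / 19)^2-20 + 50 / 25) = -171114 / 6329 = -27.04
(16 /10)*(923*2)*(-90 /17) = -265824 /17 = -15636.71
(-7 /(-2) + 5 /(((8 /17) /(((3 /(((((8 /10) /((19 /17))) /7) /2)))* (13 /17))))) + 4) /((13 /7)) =922005 /3536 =260.75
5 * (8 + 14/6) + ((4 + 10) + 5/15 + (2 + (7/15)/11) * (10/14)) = 15583/231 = 67.46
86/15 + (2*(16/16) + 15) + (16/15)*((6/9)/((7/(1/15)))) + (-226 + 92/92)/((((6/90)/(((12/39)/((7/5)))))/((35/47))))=-1529037383/2886975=-529.63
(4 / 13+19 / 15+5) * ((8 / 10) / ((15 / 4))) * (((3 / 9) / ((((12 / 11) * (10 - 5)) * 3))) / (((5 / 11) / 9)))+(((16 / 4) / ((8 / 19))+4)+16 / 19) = 621375419 / 41681250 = 14.91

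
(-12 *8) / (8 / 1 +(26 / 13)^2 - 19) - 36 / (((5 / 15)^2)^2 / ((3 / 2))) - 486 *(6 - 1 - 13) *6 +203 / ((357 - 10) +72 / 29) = 1345705699 / 70945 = 18968.30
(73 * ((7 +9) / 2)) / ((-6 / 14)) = -4088 / 3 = -1362.67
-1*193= -193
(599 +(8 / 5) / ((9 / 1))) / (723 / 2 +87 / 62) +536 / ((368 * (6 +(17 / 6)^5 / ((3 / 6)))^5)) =1.65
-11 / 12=-0.92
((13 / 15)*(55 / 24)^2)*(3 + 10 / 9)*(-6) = -291005 / 2592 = -112.27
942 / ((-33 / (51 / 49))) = -16014 / 539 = -29.71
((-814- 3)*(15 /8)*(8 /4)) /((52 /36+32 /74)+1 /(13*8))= -106103790 /65333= -1624.05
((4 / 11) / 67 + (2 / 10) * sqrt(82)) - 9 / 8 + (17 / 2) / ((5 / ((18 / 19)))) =274993 / 560120 + sqrt(82) / 5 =2.30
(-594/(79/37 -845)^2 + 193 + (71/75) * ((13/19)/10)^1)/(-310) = -167230460732288/268519558614375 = -0.62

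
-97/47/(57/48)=-1552/893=-1.74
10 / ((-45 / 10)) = -20 / 9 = -2.22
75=75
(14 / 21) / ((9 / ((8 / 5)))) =16 / 135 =0.12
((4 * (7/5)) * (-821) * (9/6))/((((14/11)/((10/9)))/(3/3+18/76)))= -424457/57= -7446.61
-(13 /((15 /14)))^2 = -33124 /225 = -147.22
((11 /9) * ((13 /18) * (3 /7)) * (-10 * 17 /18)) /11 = -1105 /3402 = -0.32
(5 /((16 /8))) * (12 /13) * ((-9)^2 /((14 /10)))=12150 /91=133.52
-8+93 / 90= -209 / 30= -6.97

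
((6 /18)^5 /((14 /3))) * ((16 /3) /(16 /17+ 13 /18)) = 272 /96201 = 0.00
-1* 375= -375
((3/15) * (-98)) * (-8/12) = 196/15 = 13.07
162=162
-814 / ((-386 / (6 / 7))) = 2442 / 1351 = 1.81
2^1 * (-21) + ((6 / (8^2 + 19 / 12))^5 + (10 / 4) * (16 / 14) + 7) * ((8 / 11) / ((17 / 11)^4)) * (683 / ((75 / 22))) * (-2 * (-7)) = 2195519259493280014230674 / 630390059139139033675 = 3482.79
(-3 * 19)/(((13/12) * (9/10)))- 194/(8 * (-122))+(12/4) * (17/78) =-57.61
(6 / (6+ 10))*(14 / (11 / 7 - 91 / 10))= -735 / 1054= -0.70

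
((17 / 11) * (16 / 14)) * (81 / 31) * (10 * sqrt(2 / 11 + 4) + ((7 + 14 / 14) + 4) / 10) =66096 / 11935 + 110160 * sqrt(506) / 26257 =99.91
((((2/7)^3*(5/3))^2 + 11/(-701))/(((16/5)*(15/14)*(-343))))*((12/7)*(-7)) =-10525651/72740259018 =-0.00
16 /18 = 8 /9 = 0.89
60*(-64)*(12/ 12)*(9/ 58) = -17280/ 29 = -595.86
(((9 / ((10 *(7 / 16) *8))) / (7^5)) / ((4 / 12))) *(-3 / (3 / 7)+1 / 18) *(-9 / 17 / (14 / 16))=2700 / 14000231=0.00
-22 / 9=-2.44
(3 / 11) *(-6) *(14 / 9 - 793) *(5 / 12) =35615 / 66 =539.62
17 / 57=0.30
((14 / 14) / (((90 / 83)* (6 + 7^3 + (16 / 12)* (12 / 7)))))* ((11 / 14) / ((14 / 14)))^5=13367233 / 17003689920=0.00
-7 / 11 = -0.64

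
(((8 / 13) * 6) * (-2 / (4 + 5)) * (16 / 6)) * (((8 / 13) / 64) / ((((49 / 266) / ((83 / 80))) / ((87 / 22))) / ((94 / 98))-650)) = 34391216 / 1062450849135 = 0.00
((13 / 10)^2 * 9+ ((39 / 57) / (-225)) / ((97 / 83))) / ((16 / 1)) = 25224511 / 26539200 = 0.95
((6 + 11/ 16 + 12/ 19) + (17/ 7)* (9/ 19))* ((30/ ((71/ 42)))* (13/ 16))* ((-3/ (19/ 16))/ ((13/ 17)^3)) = -11953844865/ 17326556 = -689.91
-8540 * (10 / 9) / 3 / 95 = -17080 / 513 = -33.29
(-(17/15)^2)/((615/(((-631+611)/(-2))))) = -578/27675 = -0.02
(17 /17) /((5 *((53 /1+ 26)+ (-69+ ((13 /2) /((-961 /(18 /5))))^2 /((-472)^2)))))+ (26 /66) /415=14757110509408357 /704421848998590855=0.02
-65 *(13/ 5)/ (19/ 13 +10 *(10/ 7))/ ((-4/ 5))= 76895/ 5732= 13.42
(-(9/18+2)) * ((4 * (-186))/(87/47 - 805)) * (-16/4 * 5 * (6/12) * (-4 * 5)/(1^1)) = -4371000/9437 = -463.18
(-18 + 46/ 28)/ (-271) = 229/ 3794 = 0.06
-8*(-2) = 16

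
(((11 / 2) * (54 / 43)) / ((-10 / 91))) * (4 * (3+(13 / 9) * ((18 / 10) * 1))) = -1513512 / 1075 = -1407.92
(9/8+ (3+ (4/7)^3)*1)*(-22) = -130141/1372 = -94.85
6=6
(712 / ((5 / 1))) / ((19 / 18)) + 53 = 17851 / 95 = 187.91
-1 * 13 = -13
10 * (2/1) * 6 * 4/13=480/13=36.92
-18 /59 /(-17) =18 /1003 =0.02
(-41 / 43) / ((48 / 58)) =-1189 / 1032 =-1.15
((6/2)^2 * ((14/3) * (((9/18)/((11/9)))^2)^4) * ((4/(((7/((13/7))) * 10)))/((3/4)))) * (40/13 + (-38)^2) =202448728863/30010243340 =6.75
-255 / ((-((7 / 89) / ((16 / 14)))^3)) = 92040752640 / 117649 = 782333.49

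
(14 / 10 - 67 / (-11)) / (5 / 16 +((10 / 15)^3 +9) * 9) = 19776 / 221705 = 0.09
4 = 4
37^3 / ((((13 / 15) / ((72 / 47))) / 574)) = 31400807760 / 611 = 51392484.06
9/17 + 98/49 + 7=9.53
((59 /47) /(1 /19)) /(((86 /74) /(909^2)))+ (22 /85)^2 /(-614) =76017105681854693 /4482729575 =16957771.91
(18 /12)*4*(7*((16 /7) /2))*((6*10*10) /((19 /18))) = 518400 /19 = 27284.21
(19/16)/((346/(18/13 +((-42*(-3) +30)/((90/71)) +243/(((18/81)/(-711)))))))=-5760193501/2159040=-2667.94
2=2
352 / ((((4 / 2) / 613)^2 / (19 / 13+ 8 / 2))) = 2347804712 / 13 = 180600362.46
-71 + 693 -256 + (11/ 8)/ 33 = 8785/ 24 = 366.04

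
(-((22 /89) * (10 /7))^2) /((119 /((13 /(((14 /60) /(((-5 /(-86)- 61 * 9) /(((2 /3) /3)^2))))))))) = 530738851500 /817787803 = 648.99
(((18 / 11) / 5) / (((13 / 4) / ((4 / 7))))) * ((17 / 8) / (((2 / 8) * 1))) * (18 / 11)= 44064 / 55055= 0.80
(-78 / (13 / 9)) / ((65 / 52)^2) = -864 / 25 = -34.56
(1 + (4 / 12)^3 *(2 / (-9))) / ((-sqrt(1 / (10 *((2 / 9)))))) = -482 *sqrt(5) / 729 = -1.48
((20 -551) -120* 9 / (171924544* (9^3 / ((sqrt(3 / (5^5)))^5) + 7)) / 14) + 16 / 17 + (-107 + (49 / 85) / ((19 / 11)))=-28807214259092316625336740633908471 / 45242782609963417049821344052640 -889892578125* sqrt(15) / 196098748154640197739163720352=-636.73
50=50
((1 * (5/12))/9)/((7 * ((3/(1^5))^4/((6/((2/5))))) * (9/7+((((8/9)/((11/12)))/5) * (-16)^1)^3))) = -4159375/97102256868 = -0.00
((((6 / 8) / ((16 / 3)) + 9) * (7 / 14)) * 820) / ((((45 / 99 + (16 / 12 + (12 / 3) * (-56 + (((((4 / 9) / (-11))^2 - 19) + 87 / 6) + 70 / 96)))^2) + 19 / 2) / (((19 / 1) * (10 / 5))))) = 218879005348575 / 86886926719657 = 2.52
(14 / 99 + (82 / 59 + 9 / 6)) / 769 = 35411 / 8983458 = 0.00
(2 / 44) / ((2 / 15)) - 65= -64.66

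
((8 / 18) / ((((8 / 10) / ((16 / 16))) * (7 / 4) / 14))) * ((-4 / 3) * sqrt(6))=-160 * sqrt(6) / 27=-14.52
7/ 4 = 1.75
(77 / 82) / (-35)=-11 / 410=-0.03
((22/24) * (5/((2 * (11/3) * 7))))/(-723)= -5/40488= -0.00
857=857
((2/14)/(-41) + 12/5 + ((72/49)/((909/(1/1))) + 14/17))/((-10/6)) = -166694553/86236325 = -1.93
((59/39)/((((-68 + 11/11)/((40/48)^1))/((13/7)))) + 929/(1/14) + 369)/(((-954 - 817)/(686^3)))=-371949753540260/152559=-2438071523.41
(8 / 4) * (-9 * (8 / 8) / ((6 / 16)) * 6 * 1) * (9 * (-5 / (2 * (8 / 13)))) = 10530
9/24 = 3/8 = 0.38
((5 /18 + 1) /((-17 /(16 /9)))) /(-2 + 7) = -184 /6885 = -0.03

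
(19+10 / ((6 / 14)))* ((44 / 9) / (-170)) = -2794 / 2295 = -1.22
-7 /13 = -0.54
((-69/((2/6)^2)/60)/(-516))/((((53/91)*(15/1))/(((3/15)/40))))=2093/182320000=0.00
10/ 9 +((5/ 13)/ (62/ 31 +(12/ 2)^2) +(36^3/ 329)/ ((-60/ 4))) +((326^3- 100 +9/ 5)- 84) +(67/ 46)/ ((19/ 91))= 2913960767399411/ 84107205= 34645792.44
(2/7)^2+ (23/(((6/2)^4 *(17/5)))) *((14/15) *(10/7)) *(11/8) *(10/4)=376021/809676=0.46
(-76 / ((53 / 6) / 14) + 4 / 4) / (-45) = 6331 / 2385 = 2.65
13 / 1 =13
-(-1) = 1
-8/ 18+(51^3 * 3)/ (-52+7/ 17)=-60890317/ 7893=-7714.47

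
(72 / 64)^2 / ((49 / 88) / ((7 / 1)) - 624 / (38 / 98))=-16929 / 21524440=-0.00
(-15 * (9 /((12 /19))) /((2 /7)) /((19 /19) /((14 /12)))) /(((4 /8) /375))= -5236875 /8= -654609.38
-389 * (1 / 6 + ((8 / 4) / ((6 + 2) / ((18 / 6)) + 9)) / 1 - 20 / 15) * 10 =81301 / 21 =3871.48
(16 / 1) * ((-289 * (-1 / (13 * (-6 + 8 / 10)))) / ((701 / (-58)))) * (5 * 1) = 3352400 / 118469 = 28.30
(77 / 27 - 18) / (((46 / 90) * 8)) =-2045 / 552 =-3.70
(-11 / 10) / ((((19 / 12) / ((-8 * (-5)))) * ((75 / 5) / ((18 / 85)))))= -3168 / 8075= -0.39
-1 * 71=-71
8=8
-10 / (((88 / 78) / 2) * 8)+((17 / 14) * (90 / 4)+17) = 25937 / 616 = 42.11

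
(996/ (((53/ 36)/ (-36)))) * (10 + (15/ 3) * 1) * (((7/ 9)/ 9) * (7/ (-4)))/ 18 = 162680/ 53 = 3069.43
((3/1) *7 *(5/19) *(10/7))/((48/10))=125/76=1.64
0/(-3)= 0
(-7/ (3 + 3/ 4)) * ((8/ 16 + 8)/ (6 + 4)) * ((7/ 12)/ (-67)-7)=11.12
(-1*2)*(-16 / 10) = 16 / 5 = 3.20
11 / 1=11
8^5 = 32768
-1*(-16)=16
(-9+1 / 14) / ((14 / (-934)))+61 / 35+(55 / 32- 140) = 3599539 / 7840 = 459.12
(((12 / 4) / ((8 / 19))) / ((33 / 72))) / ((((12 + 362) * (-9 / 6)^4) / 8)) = 1216 / 18513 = 0.07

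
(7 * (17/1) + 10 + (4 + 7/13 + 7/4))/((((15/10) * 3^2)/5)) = 11725/234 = 50.11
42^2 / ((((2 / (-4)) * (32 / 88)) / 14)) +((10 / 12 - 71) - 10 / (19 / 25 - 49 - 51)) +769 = -223503475 / 1654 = -135129.07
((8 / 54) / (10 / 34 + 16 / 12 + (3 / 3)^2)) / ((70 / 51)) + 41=288724 / 7035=41.04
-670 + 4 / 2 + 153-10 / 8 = -2065 / 4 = -516.25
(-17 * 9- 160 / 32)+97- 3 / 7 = -61.43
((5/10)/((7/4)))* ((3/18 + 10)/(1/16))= 976/21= 46.48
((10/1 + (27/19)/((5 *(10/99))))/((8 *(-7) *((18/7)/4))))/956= -12173/32695200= -0.00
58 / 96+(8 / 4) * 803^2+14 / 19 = 1176132839 / 912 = 1289619.34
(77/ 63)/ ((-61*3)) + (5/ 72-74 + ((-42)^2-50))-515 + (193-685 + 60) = 9131795/ 13176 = 693.06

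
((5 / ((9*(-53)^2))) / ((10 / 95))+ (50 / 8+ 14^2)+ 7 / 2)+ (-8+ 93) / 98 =1023813967 / 4955076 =206.62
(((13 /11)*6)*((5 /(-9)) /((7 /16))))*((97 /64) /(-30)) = 1261 /2772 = 0.45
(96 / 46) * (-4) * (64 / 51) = -10.48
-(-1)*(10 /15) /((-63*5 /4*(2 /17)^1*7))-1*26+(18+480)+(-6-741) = -1819193 /6615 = -275.01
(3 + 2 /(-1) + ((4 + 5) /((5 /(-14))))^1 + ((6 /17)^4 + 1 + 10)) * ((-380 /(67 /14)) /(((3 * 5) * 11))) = 1952761328 /307774885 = 6.34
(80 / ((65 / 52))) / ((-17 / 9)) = -576 / 17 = -33.88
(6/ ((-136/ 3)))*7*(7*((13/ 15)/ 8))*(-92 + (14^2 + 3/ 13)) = -39837/ 544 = -73.23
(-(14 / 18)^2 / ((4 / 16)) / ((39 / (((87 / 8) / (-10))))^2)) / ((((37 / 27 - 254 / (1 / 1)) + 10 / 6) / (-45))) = -17661 / 52349440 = -0.00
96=96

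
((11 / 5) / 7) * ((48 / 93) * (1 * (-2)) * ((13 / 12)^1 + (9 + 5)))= -15928 / 3255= -4.89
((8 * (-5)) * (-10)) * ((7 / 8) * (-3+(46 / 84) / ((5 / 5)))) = -2575 / 3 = -858.33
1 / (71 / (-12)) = -12 / 71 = -0.17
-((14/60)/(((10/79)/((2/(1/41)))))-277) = 18877/150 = 125.85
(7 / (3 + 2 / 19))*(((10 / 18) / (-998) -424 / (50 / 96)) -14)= -1866.69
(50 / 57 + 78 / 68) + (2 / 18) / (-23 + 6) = 11731 / 5814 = 2.02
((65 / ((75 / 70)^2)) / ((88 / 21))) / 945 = 637 / 44550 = 0.01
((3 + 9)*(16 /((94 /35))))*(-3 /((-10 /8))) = 8064 /47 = 171.57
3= 3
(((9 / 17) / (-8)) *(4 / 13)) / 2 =-9 / 884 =-0.01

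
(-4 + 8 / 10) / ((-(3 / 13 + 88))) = 208 / 5735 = 0.04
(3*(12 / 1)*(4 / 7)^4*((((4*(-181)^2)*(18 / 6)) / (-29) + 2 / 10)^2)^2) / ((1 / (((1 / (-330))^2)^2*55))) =601164322.18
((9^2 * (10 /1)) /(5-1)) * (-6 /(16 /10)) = -6075 /8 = -759.38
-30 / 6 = -5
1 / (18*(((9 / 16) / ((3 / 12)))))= 2 / 81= 0.02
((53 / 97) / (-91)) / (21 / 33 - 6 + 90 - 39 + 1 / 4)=-2332 / 17821713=-0.00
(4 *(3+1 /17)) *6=1248 /17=73.41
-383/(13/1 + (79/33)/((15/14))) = -189585/7541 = -25.14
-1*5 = -5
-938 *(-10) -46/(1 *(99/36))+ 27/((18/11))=206355/22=9379.77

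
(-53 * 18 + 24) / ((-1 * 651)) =10 / 7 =1.43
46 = 46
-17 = -17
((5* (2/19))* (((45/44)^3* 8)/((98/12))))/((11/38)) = 1366875/717409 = 1.91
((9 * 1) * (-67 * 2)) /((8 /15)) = -9045 /4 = -2261.25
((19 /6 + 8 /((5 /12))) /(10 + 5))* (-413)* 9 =-5542.46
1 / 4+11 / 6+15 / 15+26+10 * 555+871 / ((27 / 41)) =745385 / 108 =6901.71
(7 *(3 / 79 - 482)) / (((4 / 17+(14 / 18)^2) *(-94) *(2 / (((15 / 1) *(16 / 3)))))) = 7340098500 / 4295941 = 1708.61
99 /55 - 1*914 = -4561 /5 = -912.20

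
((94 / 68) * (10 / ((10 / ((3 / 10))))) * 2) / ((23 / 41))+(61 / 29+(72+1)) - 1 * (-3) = 9023799 / 113390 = 79.58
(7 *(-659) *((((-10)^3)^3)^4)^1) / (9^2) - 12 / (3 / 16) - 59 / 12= -18452000000000000000000000000000000022329 / 324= -56950617283950617283950620000000000000.00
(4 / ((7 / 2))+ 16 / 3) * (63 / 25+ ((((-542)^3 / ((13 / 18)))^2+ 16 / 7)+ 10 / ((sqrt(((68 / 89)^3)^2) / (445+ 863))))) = 56495717586223228335333541 / 179490675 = 314755725255494349.97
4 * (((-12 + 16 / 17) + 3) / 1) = -548 / 17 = -32.24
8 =8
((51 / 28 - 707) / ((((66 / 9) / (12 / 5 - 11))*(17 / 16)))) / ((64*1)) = 46311 / 3808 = 12.16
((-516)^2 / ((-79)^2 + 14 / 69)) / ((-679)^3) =-18371664 / 134811429887477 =-0.00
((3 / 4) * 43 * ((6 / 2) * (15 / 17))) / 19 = 5805 / 1292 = 4.49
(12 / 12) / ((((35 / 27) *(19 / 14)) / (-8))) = -432 / 95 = -4.55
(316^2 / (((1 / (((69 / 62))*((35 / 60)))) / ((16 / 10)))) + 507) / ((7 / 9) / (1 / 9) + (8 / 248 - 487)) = -16155401 / 74395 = -217.16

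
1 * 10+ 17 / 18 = 197 / 18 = 10.94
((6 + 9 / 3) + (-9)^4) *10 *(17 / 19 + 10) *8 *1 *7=40083915.79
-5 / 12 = -0.42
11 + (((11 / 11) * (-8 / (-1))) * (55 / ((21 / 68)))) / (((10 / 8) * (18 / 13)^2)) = 1030007 / 1701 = 605.53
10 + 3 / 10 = 103 / 10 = 10.30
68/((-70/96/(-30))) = 19584/7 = 2797.71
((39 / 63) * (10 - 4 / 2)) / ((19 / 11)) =1144 / 399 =2.87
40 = 40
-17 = -17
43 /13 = 3.31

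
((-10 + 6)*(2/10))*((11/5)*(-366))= 644.16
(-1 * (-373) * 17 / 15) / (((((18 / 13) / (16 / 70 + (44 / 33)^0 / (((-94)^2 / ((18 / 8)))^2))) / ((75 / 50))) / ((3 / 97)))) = 823801565149459 / 254461701043200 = 3.24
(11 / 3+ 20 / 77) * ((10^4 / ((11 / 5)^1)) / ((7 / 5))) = 226750000 / 17787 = 12748.07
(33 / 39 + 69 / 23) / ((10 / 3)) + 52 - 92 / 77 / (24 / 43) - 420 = -2216135 / 6006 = -368.99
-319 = -319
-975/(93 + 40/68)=-16575/1591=-10.42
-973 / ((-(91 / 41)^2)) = 197.51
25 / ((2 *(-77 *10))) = -5 / 308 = -0.02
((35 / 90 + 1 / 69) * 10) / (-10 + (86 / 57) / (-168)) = -444220 / 1102229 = -0.40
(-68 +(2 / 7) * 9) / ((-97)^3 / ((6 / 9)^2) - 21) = 1832 / 57498987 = 0.00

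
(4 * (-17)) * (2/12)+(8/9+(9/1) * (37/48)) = -505/144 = -3.51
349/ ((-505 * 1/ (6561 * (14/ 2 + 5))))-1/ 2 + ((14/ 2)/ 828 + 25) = -22741095539/ 418140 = -54386.32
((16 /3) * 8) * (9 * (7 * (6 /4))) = 4032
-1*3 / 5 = -3 / 5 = -0.60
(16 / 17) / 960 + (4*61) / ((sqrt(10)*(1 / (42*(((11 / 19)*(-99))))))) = 1 / 1020-5580036*sqrt(10) / 95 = -185743.40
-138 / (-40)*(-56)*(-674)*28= 18230352 / 5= 3646070.40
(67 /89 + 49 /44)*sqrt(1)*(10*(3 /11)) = 5.09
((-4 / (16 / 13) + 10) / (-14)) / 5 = -27 / 280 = -0.10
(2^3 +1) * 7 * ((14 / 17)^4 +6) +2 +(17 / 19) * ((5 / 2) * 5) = 1333507569 / 3173798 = 420.16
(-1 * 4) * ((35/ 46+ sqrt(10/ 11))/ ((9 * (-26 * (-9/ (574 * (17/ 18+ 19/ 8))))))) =-68593 * sqrt(110)/ 208494 - 2400755/ 871884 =-6.20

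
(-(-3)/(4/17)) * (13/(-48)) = -221/64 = -3.45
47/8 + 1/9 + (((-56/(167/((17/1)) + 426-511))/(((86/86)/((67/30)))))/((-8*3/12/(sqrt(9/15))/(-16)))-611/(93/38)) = -543871/2232 + 127568*sqrt(15)/47925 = -233.36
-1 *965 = -965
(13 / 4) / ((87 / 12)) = 0.45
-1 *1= -1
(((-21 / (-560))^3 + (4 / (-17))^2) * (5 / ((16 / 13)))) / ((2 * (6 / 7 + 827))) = 12232493 / 89964544000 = 0.00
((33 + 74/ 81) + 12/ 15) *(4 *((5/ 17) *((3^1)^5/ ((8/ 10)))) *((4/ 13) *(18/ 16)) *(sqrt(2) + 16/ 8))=111645 *sqrt(2)/ 26 + 111645/ 13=14660.76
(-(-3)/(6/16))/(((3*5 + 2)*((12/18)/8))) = 96/17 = 5.65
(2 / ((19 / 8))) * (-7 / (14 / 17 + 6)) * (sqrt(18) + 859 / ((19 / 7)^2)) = -20035316 / 198911-1428 * sqrt(2) / 551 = -104.39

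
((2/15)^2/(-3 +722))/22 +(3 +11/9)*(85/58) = 319325933/51606225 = 6.19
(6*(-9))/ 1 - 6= -60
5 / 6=0.83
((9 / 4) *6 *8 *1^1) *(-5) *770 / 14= -29700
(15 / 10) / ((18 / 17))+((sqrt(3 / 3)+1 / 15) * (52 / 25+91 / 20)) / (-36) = 5491 / 4500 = 1.22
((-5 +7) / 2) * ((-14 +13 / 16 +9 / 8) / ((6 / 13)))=-2509 / 96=-26.14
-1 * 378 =-378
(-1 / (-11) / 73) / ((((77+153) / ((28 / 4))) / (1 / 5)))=7 / 923450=0.00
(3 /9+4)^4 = 28561 /81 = 352.60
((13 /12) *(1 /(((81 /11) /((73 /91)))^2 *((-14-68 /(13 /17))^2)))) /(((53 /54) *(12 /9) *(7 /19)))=159267823 /63267179994144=0.00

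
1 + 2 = 3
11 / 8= 1.38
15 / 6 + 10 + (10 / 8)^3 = 925 / 64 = 14.45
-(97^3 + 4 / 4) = -912674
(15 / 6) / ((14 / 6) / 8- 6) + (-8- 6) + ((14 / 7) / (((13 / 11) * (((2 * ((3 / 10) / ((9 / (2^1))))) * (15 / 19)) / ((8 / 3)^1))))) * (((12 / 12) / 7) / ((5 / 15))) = 49066 / 12467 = 3.94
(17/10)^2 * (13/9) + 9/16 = 17053/3600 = 4.74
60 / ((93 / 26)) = 520 / 31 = 16.77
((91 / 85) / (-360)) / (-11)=91 / 336600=0.00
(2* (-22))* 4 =-176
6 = 6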